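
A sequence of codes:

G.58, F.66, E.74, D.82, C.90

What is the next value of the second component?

98

Letter: letters move back 1 place in the alphabet; G, F, E, D, C → B.
For the second component, +8 each step: 58, 66, 74, 82, 90 → 98.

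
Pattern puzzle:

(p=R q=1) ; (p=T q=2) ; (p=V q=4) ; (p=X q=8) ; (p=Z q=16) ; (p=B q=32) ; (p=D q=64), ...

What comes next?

For the p, letters move forward 2 places in the alphabet, wrapping Z→A: R, T, V, X, Z, B, D → F.
Q: ×2 each step, so 1, 2, 4, 8, 16, 32, 64 → 128.
Putting it together: (p=F q=128).

(p=F q=128)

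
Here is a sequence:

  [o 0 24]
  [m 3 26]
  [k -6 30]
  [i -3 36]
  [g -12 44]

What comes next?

[e -9 54]

Letter: letters move back 2 places in the alphabet, so o, m, k, i, g → e.
Second value — alternating steps +3, −9, +3, −9, …: 0, 3, -6, -3, -12 → -9.
Third value — differences are 2, 4, 6, … (increasing by 2 each time): 24, 26, 30, 36, 44 → 54.
Combining the parts gives [e -9 54].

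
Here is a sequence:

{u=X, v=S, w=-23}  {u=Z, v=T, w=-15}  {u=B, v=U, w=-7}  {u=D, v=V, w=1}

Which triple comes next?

{u=F, v=W, w=9}

For the u, letters move forward 2 places in the alphabet, wrapping Z→A: X, Z, B, D → F.
V: letters move forward 1 place in the alphabet; S, T, U, V → W.
W — +8 each step: -23, -15, -7, 1 → 9.
Putting it together: {u=F, v=W, w=9}.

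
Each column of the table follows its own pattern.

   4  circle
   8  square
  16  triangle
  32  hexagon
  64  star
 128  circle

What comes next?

256  square

First component: ×2 each step, so 4, 8, 16, 32, 64, 128 → 256.
For the shape, repeats circle → square → triangle → hexagon → star: circle, square, triangle, hexagon, star, circle → square.
Combining the parts gives 256  square.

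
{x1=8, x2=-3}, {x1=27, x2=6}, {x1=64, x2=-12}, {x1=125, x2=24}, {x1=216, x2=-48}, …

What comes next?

{x1=343, x2=96}

X1: perfect cubes: 2³, 3³, 4³, …, so 8, 27, 64, 125, 216 → 343.
X2: ×(-2) each step, so -3, 6, -12, 24, -48 → 96.
So the next pair is {x1=343, x2=96}.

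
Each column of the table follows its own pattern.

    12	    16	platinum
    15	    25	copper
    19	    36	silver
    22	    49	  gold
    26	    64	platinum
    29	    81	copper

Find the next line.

For the first component, alternating steps +3, +4, +3, +4, …: 12, 15, 19, 22, 26, 29 → 33.
Second component goes 16, 25, 36, 49, 64, 81 → 100 (perfect squares: 4², 5², 6², …).
Metal: repeats platinum → copper → silver → gold, so platinum, copper, silver, gold, platinum, copper → silver.
Putting it together: 33  100  silver.

33  100  silver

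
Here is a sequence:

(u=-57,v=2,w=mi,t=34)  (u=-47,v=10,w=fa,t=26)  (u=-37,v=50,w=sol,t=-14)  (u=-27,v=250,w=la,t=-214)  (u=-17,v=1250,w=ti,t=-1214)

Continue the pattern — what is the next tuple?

(u=-7,v=6250,w=do,t=-6214)

For the u, +10 each step: -57, -47, -37, -27, -17 → -7.
V: ×5 each step, so 2, 10, 50, 250, 1250 → 6250.
W: runs through the solfège scale do→ti, so mi, fa, sol, la, ti → do.
For the t, together with the v always sums to 36: 34, 26, -14, -214, -1214 → -6214.
Combining the parts gives (u=-7,v=6250,w=do,t=-6214).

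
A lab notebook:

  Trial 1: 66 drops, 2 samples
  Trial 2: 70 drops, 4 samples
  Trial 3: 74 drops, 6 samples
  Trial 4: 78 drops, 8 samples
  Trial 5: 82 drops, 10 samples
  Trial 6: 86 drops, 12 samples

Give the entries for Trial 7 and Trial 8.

Drops: 66, 70, 74, 78, 82, 86 → 90 → 94 (+4 each step).
Samples goes 2, 4, 6, 8, 10, 12 → 14 → 16 (+2 each step).
Putting the parts together: 90 drops, 14 samples and then 94 drops, 16 samples.

90 drops, 14 samples; 94 drops, 16 samples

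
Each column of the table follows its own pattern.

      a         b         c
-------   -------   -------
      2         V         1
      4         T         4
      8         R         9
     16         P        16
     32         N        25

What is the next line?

For the column a, ×2 each step: 2, 4, 8, 16, 32 → 64.
Column b: V, T, R, P, N → L (letters move back 2 places in the alphabet).
Column c: 1, 4, 9, 16, 25 → 36 (perfect squares: 1², 2², 3², …).
So the next line is 64  L  36.

64  L  36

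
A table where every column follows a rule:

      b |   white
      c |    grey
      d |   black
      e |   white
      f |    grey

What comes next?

Letter: b, c, d, e, f → g (letters move forward 1 place in the alphabet).
Shade: repeats white → grey → black; white, grey, black, white, grey → black.
So the next row is g  black.

g  black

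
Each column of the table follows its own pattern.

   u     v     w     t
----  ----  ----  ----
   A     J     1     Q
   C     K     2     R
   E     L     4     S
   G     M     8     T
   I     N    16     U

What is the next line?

Column u: A, C, E, G, I → K (letters move forward 2 places in the alphabet).
For the column v, letters move forward 1 place in the alphabet: J, K, L, M, N → O.
Column w: ×2 each step; 1, 2, 4, 8, 16 → 32.
Column t: Q, R, S, T, U → V (letters move forward 1 place in the alphabet).
Combining the parts gives K  O  32  V.

K  O  32  V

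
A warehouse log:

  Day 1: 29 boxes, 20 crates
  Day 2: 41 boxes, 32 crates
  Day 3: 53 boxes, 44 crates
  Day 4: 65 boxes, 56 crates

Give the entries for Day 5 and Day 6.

77 boxes, 68 crates; 89 boxes, 80 crates

Boxes: +12 each step, so 29, 41, 53, 65 → 77 → 89.
Crates — +12 each step: 20, 32, 44, 56 → 68 → 80.
Putting the parts together: 77 boxes, 68 crates and then 89 boxes, 80 crates.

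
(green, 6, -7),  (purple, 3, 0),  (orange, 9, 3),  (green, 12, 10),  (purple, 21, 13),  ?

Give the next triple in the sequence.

Colour: repeats green → purple → orange; green, purple, orange, green, purple → orange.
Second coordinate goes 6, 3, 9, 12, 21 → 33 (each term is the sum of the two before it).
Third coordinate: -7, 0, 3, 10, 13 → 20 (alternating steps +7, +3, +7, +3, …).
So the next triple is (orange, 33, 20).

(orange, 33, 20)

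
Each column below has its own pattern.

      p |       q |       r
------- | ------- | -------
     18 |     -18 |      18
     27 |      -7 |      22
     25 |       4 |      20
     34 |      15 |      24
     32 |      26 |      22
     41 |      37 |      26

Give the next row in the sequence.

Column p — alternating steps +9, −2, +9, −2, …: 18, 27, 25, 34, 32, 41 → 39.
Column q goes -18, -7, 4, 15, 26, 37 → 48 (+11 each step).
Column r: alternating steps +4, −2, +4, −2, …; 18, 22, 20, 24, 22, 26 → 24.
Combining the parts gives 39  48  24.

39  48  24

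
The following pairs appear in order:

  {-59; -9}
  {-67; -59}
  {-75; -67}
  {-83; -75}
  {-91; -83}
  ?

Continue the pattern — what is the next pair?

First part goes -59, -67, -75, -83, -91 → -99 (−8 each step).
Second part: -9, -59, -67, -75, -83 → -91 (always the previous value of the first part).
Combining the parts gives {-99; -91}.

{-99; -91}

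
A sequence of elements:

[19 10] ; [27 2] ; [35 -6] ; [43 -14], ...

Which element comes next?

For the first entry, +8 each step: 19, 27, 35, 43 → 51.
Second entry: 10, 2, -6, -14 → -22 (together with the first entry always sums to 29).
Putting it together: [51 -22].

[51 -22]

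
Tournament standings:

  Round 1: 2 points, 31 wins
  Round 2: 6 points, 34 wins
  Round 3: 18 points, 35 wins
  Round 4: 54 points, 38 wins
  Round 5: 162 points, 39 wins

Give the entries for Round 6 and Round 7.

486 points, 42 wins; 1458 points, 43 wins

Points — ×3 each step: 2, 6, 18, 54, 162 → 486 → 1458.
Wins: 31, 34, 35, 38, 39 → 42 → 43 (alternating steps +3, +1, +3, +1, …).
So the next two rows are 486 points, 42 wins and 1458 points, 43 wins.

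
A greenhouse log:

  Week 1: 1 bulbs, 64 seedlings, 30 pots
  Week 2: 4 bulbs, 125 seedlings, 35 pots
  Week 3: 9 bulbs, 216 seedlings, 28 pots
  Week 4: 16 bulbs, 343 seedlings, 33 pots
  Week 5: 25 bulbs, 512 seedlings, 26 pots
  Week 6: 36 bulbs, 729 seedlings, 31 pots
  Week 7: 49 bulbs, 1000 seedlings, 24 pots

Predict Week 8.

For the bulbs, perfect squares: 1², 2², 3², …: 1, 4, 9, 16, 25, 36, 49 → 64.
For the seedlings, perfect cubes: 4³, 5³, 6³, …: 64, 125, 216, 343, 512, 729, 1000 → 1331.
Pots: alternating steps +5, −7, +5, −7, …; 30, 35, 28, 33, 26, 31, 24 → 29.
Putting it together: 64 bulbs, 1331 seedlings, 29 pots.

64 bulbs, 1331 seedlings, 29 pots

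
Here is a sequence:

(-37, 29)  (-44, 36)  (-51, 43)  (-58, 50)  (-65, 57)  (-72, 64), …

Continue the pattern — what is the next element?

(-79, 71)

For the first part, −7 each step: -37, -44, -51, -58, -65, -72 → -79.
Second part: together with the first part always sums to -8, so 29, 36, 43, 50, 57, 64 → 71.
Putting it together: (-79, 71).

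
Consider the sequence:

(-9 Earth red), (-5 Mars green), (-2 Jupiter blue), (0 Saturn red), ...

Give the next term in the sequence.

For the first slot, differences are 4, 3, 2, … (decreasing by 1 each time): -9, -5, -2, 0 → 1.
Planet — runs through the planets Mercury→Neptune: Earth, Mars, Jupiter, Saturn → Uranus.
Colour: repeats red → green → blue; red, green, blue, red → green.
Combining the parts gives (1 Uranus green).

(1 Uranus green)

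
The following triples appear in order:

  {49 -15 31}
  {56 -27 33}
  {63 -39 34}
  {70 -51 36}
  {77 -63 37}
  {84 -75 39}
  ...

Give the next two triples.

{91 -87 40}, {98 -99 42}

First coordinate goes 49, 56, 63, 70, 77, 84 → 91 → 98 (+7 each step).
For the second coordinate, −12 each step: -15, -27, -39, -51, -63, -75 → -87 → -99.
Third coordinate: 31, 33, 34, 36, 37, 39 → 40 → 42 (alternating steps +2, +1, +2, +1, …).
So the next two triples are {91 -87 40} and {98 -99 42}.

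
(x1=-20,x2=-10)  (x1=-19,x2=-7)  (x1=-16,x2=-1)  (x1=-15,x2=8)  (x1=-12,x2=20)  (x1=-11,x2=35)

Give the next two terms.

(x1=-8,x2=53), (x1=-7,x2=74)

X1 goes -20, -19, -16, -15, -12, -11 → -8 → -7 (alternating steps +1, +3, +1, +3, …).
X2 — differences are 3, 6, 9, … (increasing by 3 each time): -10, -7, -1, 8, 20, 35 → 53 → 74.
So the next two terms are (x1=-8,x2=53) and (x1=-7,x2=74).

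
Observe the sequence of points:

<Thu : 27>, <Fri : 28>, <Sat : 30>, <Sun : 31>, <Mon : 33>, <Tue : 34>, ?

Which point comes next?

<Wed : 36>

Day: runs through the weekdays Mon→Sun; Thu, Fri, Sat, Sun, Mon, Tue → Wed.
For the second coordinate, alternating steps +1, +2, +1, +2, …: 27, 28, 30, 31, 33, 34 → 36.
Combining the parts gives <Wed : 36>.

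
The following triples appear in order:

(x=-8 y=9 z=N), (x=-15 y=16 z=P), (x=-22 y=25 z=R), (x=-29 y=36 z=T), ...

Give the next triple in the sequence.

X: −7 each step; -8, -15, -22, -29 → -36.
For the y, perfect squares: 3², 4², 5², …: 9, 16, 25, 36 → 49.
Z: N, P, R, T → V (letters move forward 2 places in the alphabet).
Combining the parts gives (x=-36 y=49 z=V).

(x=-36 y=49 z=V)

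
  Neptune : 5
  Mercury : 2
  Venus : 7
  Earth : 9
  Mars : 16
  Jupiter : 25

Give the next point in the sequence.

Saturn : 41

For the planet, runs through the planets Mercury→Neptune: Neptune, Mercury, Venus, Earth, Mars, Jupiter → Saturn.
Second value: each term is the sum of the two before it; 5, 2, 7, 9, 16, 25 → 41.
So the next point is Saturn : 41.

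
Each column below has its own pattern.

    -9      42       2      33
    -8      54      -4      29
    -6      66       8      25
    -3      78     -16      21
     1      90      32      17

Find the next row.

6  102  -64  13

First component: differences are 1, 2, 3, … (increasing by 1 each time), so -9, -8, -6, -3, 1 → 6.
Second component: +12 each step, so 42, 54, 66, 78, 90 → 102.
Third component — ×(-2) each step: 2, -4, 8, -16, 32 → -64.
Fourth component: −4 each step, so 33, 29, 25, 21, 17 → 13.
Combining the parts gives 6  102  -64  13.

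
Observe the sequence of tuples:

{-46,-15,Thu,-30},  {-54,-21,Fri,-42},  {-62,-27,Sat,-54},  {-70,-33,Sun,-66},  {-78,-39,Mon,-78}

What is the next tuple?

{-86,-45,Tue,-90}

First slot: −8 each step, so -46, -54, -62, -70, -78 → -86.
Second slot: −6 each step; -15, -21, -27, -33, -39 → -45.
Day: runs through the weekdays Mon→Sun; Thu, Fri, Sat, Sun, Mon → Tue.
Fourth slot goes -30, -42, -54, -66, -78 → -90 (always 2 × the second slot).
So the next tuple is {-86,-45,Tue,-90}.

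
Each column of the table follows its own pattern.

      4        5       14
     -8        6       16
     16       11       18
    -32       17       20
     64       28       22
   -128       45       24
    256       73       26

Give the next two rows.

First component goes 4, -8, 16, -32, 64, -128, 256 → -512 → 1024 (×(-2) each step).
Second component: each term is the sum of the two before it; 5, 6, 11, 17, 28, 45, 73 → 118 → 191.
For the third component, +2 each step: 14, 16, 18, 20, 22, 24, 26 → 28 → 30.
Putting the parts together: -512  118  28 and then 1024  191  30.

-512  118  28; 1024  191  30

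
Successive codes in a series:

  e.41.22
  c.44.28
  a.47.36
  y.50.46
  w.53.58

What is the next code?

u.56.72

Letter: e, c, a, y, w → u (letters move back 2 places in the alphabet, wrapping A→Z).
Second component: 41, 44, 47, 50, 53 → 56 (+3 each step).
For the third component, differences are 6, 8, 10, … (increasing by 2 each time): 22, 28, 36, 46, 58 → 72.
So the next code is u.56.72.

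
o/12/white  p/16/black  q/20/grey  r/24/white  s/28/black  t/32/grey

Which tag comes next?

For the letter, letters move forward 1 place in the alphabet: o, p, q, r, s, t → u.
Second component goes 12, 16, 20, 24, 28, 32 → 36 (+4 each step).
For the shade, repeats white → black → grey: white, black, grey, white, black, grey → white.
Putting it together: u/36/white.

u/36/white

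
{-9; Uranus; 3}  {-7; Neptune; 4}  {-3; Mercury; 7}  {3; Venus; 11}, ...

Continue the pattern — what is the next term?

First part: differences are 2, 4, 6, … (increasing by 2 each time); -9, -7, -3, 3 → 11.
Planet — runs through the planets Mercury→Neptune: Uranus, Neptune, Mercury, Venus → Earth.
Third part — each term is the sum of the two before it: 3, 4, 7, 11 → 18.
So the next term is {11; Earth; 18}.

{11; Earth; 18}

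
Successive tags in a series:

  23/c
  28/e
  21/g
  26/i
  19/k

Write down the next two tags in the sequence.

24/m then 17/o

First component — alternating steps +5, −7, +5, −7, …: 23, 28, 21, 26, 19 → 24 → 17.
Letter: letters move forward 2 places in the alphabet; c, e, g, i, k → m → o.
Putting the parts together: 24/m and then 17/o.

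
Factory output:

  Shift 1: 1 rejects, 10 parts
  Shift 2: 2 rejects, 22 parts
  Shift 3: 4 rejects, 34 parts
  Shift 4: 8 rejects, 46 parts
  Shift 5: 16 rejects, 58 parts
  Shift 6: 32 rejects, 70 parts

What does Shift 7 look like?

Rejects: ×2 each step, so 1, 2, 4, 8, 16, 32 → 64.
Parts — +12 each step: 10, 22, 34, 46, 58, 70 → 82.
Putting it together: 64 rejects, 82 parts.

64 rejects, 82 parts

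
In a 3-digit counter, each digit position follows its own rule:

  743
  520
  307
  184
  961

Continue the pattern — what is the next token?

First digit: −2 each step, mod 10; 7, 5, 3, 1, 9 → 7.
Second digit goes 4, 2, 0, 8, 6 → 4 (−2 each step, mod 10).
Third digit goes 3, 0, 7, 4, 1 → 8 (−3 each step, mod 10).
Putting it together: 748.

748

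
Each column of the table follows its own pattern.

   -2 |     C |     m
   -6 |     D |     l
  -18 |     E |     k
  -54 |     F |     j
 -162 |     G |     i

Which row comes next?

-486  H  h

For the first component, ×3 each step: -2, -6, -18, -54, -162 → -486.
First letter goes C, D, E, F, G → H (letters move forward 1 place in the alphabet).
Second letter — letters move back 1 place in the alphabet: m, l, k, j, i → h.
Combining the parts gives -486  H  h.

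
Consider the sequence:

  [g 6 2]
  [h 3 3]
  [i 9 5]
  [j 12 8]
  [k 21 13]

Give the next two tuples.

Letter — letters move forward 1 place in the alphabet: g, h, i, j, k → l → m.
Second component goes 6, 3, 9, 12, 21 → 33 → 54 (each term is the sum of the two before it).
Third component: each term is the sum of the two before it, so 2, 3, 5, 8, 13 → 21 → 34.
Putting the parts together: [l 33 21] and then [m 54 34].

[l 33 21], [m 54 34]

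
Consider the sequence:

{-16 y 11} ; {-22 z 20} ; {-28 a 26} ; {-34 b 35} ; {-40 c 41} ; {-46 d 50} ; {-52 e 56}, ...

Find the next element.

First slot: −6 each step, so -16, -22, -28, -34, -40, -46, -52 → -58.
Letter: letters move forward 1 place in the alphabet, wrapping Z→A, so y, z, a, b, c, d, e → f.
Third slot — alternating steps +9, +6, +9, +6, …: 11, 20, 26, 35, 41, 50, 56 → 65.
So the next element is {-58 f 65}.

{-58 f 65}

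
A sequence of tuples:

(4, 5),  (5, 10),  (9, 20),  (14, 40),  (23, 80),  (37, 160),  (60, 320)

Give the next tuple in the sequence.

(97, 640)

First part: 4, 5, 9, 14, 23, 37, 60 → 97 (each term is the sum of the two before it).
Second part: 5, 10, 20, 40, 80, 160, 320 → 640 (×2 each step).
Putting it together: (97, 640).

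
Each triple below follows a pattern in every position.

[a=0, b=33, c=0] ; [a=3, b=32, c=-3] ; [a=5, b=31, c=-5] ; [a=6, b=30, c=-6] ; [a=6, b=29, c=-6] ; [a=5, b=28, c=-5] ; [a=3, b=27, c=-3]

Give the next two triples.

[a=0, b=26, c=0], [a=-4, b=25, c=4]

A: 0, 3, 5, 6, 6, 5, 3 → 0 → -4 (differences are 3, 2, 1, … (decreasing by 1 each time)).
B: −1 each step; 33, 32, 31, 30, 29, 28, 27 → 26 → 25.
C — always the negative of the a: 0, -3, -5, -6, -6, -5, -3 → 0 → 4.
So the next two triples are [a=0, b=26, c=0] and [a=-4, b=25, c=4].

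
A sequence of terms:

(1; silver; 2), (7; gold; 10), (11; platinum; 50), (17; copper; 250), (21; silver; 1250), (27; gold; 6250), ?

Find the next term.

First entry: 1, 7, 11, 17, 21, 27 → 31 (alternating steps +6, +4, +6, +4, …).
For the metal, repeats silver → gold → platinum → copper: silver, gold, platinum, copper, silver, gold → platinum.
Third entry: 2, 10, 50, 250, 1250, 6250 → 31250 (×5 each step).
So the next term is (31; platinum; 31250).

(31; platinum; 31250)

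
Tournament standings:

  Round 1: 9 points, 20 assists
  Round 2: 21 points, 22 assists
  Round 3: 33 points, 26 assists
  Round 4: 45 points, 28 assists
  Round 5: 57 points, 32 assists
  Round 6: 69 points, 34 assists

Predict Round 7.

81 points, 38 assists

Points: 9, 21, 33, 45, 57, 69 → 81 (+12 each step).
Assists: alternating steps +2, +4, +2, +4, …; 20, 22, 26, 28, 32, 34 → 38.
Combining the parts gives 81 points, 38 assists.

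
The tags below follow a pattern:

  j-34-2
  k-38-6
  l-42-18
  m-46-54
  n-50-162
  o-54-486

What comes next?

Letter goes j, k, l, m, n, o → p (letters move forward 1 place in the alphabet).
Second component — +4 each step: 34, 38, 42, 46, 50, 54 → 58.
Third component: ×3 each step, so 2, 6, 18, 54, 162, 486 → 1458.
Combining the parts gives p-58-1458.

p-58-1458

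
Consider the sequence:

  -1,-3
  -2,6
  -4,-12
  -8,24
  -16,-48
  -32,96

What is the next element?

First coordinate — ×2 each step: -1, -2, -4, -8, -16, -32 → -64.
Second coordinate — ×(-2) each step: -3, 6, -12, 24, -48, 96 → -192.
Combining the parts gives -64,-192.

-64,-192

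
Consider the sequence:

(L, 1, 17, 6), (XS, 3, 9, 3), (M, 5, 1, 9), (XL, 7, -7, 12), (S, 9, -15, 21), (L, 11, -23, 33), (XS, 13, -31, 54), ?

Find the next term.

Size — repeats L → XS → M → XL → S: L, XS, M, XL, S, L, XS → M.
Second entry: +2 each step; 1, 3, 5, 7, 9, 11, 13 → 15.
Third entry: −8 each step; 17, 9, 1, -7, -15, -23, -31 → -39.
Fourth entry — each term is the sum of the two before it: 6, 3, 9, 12, 21, 33, 54 → 87.
Combining the parts gives (M, 15, -39, 87).

(M, 15, -39, 87)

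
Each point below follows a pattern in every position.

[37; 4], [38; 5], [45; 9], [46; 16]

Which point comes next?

First slot: alternating steps +1, +7, +1, +7, …, so 37, 38, 45, 46 → 53.
Second slot: differences are 1, 4, 7, … (increasing by 3 each time), so 4, 5, 9, 16 → 26.
So the next point is [53; 26].

[53; 26]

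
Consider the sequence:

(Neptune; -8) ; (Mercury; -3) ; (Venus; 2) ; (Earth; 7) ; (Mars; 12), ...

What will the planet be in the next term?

Planet: runs through the planets Mercury→Neptune; Neptune, Mercury, Venus, Earth, Mars → Jupiter.

Jupiter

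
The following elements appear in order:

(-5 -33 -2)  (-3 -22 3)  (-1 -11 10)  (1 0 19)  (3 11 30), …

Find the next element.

First component: +2 each step, so -5, -3, -1, 1, 3 → 5.
Second component goes -33, -22, -11, 0, 11 → 22 (+11 each step).
Third component: differences are 5, 7, 9, … (increasing by 2 each time); -2, 3, 10, 19, 30 → 43.
So the next element is (5 22 43).

(5 22 43)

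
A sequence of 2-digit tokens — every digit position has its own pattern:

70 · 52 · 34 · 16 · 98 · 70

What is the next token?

First digit — −2 each step, mod 10: 7, 5, 3, 1, 9, 7 → 5.
Second digit: +2 each step, mod 10; 0, 2, 4, 6, 8, 0 → 2.
Putting it together: 52.

52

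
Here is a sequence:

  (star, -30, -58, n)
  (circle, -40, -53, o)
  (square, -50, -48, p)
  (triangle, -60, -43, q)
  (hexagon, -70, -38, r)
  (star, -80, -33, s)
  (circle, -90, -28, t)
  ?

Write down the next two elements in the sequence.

Shape: star, circle, square, triangle, hexagon, star, circle → square → triangle (repeats star → circle → square → triangle → hexagon).
Second component goes -30, -40, -50, -60, -70, -80, -90 → -100 → -110 (−10 each step).
Third component: +5 each step; -58, -53, -48, -43, -38, -33, -28 → -23 → -18.
For the letter, letters move forward 1 place in the alphabet: n, o, p, q, r, s, t → u → v.
So the next two elements are (square, -100, -23, u) and (triangle, -110, -18, v).

(square, -100, -23, u), (triangle, -110, -18, v)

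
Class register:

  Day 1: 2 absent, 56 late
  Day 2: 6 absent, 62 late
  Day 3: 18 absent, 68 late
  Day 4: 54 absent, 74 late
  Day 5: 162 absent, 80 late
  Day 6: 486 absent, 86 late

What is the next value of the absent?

1458

Absent: ×3 each step; 2, 6, 18, 54, 162, 486 → 1458.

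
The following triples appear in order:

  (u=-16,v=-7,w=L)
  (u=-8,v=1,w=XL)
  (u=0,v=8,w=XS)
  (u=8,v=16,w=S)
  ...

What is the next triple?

U: -16, -8, 0, 8 → 16 (+8 each step).
V: -7, 1, 8, 16 → 23 (alternating steps +8, +7, +8, +7, …).
W — runs through clothing sizes XS→XL: L, XL, XS, S → M.
Putting it together: (u=16,v=23,w=M).

(u=16,v=23,w=M)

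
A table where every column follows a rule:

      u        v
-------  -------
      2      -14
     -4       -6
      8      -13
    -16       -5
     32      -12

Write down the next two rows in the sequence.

-64  -4; 128  -11

Column u goes 2, -4, 8, -16, 32 → -64 → 128 (×(-2) each step).
Column v: alternating steps +8, −7, +8, −7, …, so -14, -6, -13, -5, -12 → -4 → -11.
So the next two rows are -64  -4 and 128  -11.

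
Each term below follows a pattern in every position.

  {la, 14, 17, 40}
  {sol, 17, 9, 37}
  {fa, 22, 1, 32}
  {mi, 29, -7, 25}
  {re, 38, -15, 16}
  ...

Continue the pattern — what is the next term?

Note: la, sol, fa, mi, re → do (runs backward through the solfège scale do→ti).
Second slot — differences are 3, 5, 7, … (increasing by 2 each time): 14, 17, 22, 29, 38 → 49.
Third slot goes 17, 9, 1, -7, -15 → -23 (−8 each step).
Fourth slot: together with the second slot always sums to 54, so 40, 37, 32, 25, 16 → 5.
So the next term is {do, 49, -23, 5}.

{do, 49, -23, 5}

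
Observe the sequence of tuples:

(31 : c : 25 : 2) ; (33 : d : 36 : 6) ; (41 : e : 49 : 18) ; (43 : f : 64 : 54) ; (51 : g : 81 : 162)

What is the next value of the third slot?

Third slot: 25, 36, 49, 64, 81 → 100 (perfect squares: 5², 6², 7², …).

100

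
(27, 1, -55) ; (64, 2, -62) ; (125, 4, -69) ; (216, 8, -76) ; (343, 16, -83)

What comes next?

(512, 32, -90)

First component: 27, 64, 125, 216, 343 → 512 (perfect cubes: 3³, 4³, 5³, …).
Second component: 1, 2, 4, 8, 16 → 32 (×2 each step).
Third component: −7 each step, so -55, -62, -69, -76, -83 → -90.
Putting it together: (512, 32, -90).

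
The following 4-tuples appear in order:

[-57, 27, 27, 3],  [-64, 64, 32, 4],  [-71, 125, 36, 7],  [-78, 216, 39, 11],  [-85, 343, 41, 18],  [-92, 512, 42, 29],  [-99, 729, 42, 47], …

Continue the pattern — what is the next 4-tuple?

[-106, 1000, 41, 76]

For the first component, −7 each step: -57, -64, -71, -78, -85, -92, -99 → -106.
For the second component, perfect cubes: 3³, 4³, 5³, …: 27, 64, 125, 216, 343, 512, 729 → 1000.
Third component goes 27, 32, 36, 39, 41, 42, 42 → 41 (differences are 5, 4, 3, … (decreasing by 1 each time)).
For the fourth component, each term is the sum of the two before it: 3, 4, 7, 11, 18, 29, 47 → 76.
So the next 4-tuple is [-106, 1000, 41, 76].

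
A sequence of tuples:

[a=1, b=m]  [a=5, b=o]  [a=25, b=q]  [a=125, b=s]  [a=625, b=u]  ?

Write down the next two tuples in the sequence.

A — ×5 each step: 1, 5, 25, 125, 625 → 3125 → 15625.
B: m, o, q, s, u → w → y (letters move forward 2 places in the alphabet).
So the next two tuples are [a=3125, b=w] and [a=15625, b=y].

[a=3125, b=w], [a=15625, b=y]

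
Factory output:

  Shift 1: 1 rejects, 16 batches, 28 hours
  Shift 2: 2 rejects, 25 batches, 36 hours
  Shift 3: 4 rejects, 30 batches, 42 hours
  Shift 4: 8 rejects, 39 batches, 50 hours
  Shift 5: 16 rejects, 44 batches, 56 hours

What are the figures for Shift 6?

32 rejects, 53 batches, 64 hours

Rejects: 1, 2, 4, 8, 16 → 32 (×2 each step).
Batches: 16, 25, 30, 39, 44 → 53 (alternating steps +9, +5, +9, +5, …).
For the hours, alternating steps +8, +6, +8, +6, …: 28, 36, 42, 50, 56 → 64.
Putting it together: 32 rejects, 53 batches, 64 hours.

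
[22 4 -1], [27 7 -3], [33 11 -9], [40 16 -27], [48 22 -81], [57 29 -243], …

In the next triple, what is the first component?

First component — differences are 5, 6, 7, … (increasing by 1 each time): 22, 27, 33, 40, 48, 57 → 67.

67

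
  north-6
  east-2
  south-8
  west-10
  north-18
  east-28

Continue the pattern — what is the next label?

south-46

Direction: repeats north → east → south → west; north, east, south, west, north, east → south.
Second component: 6, 2, 8, 10, 18, 28 → 46 (each term is the sum of the two before it).
Combining the parts gives south-46.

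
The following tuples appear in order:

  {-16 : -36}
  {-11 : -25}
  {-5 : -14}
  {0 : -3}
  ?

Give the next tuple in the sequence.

{6 : 8}

First coordinate: alternating steps +5, +6, +5, +6, …, so -16, -11, -5, 0 → 6.
Second coordinate — +11 each step: -36, -25, -14, -3 → 8.
So the next tuple is {6 : 8}.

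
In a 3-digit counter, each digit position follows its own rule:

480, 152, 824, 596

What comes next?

First digit: 4, 1, 8, 5 → 2 (−3 each step, mod 10).
Second digit: −3 each step, mod 10; 8, 5, 2, 9 → 6.
Third digit: 0, 2, 4, 6 → 8 (+2 each step, mod 10).
Putting it together: 268.

268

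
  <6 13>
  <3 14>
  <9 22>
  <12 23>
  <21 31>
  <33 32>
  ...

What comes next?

First slot goes 6, 3, 9, 12, 21, 33 → 54 (each term is the sum of the two before it).
Second slot: 13, 14, 22, 23, 31, 32 → 40 (alternating steps +1, +8, +1, +8, …).
Combining the parts gives <54 40>.

<54 40>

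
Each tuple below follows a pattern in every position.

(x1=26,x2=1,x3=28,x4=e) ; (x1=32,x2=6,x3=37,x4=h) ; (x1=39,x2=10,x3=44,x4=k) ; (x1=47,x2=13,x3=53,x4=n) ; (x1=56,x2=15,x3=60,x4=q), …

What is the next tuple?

X1 goes 26, 32, 39, 47, 56 → 66 (differences are 6, 7, 8, … (increasing by 1 each time)).
X2: 1, 6, 10, 13, 15 → 16 (differences are 5, 4, 3, … (decreasing by 1 each time)).
X3 — alternating steps +9, +7, +9, +7, …: 28, 37, 44, 53, 60 → 69.
X4 — letters move forward 3 places in the alphabet: e, h, k, n, q → t.
So the next tuple is (x1=66,x2=16,x3=69,x4=t).

(x1=66,x2=16,x3=69,x4=t)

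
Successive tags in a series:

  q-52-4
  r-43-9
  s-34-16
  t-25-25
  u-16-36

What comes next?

v-7-49

For the letter, letters move forward 1 place in the alphabet: q, r, s, t, u → v.
Second component — −9 each step: 52, 43, 34, 25, 16 → 7.
For the third component, perfect squares: 2², 3², 4², …: 4, 9, 16, 25, 36 → 49.
Combining the parts gives v-7-49.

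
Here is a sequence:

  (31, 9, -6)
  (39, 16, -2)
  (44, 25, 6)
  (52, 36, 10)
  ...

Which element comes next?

(57, 49, 18)

First part: alternating steps +8, +5, +8, +5, …; 31, 39, 44, 52 → 57.
Second part: perfect squares: 3², 4², 5², …, so 9, 16, 25, 36 → 49.
Third part: -6, -2, 6, 10 → 18 (alternating steps +4, +8, +4, +8, …).
Putting it together: (57, 49, 18).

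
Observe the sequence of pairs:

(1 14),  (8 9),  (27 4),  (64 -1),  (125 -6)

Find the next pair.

First slot: perfect cubes: 1³, 2³, 3³, …; 1, 8, 27, 64, 125 → 216.
Second slot: −5 each step; 14, 9, 4, -1, -6 → -11.
Putting it together: (216 -11).

(216 -11)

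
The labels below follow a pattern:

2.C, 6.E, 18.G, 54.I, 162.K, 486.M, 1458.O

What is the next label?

First component — ×3 each step: 2, 6, 18, 54, 162, 486, 1458 → 4374.
Letter — letters move forward 2 places in the alphabet: C, E, G, I, K, M, O → Q.
Putting it together: 4374.Q.

4374.Q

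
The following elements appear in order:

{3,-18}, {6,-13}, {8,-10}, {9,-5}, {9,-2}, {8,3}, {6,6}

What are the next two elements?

{3,11}, {-1,14}

First entry: 3, 6, 8, 9, 9, 8, 6 → 3 → -1 (differences are 3, 2, 1, … (decreasing by 1 each time)).
Second entry: -18, -13, -10, -5, -2, 3, 6 → 11 → 14 (alternating steps +5, +3, +5, +3, …).
So the next two elements are {3,11} and {-1,14}.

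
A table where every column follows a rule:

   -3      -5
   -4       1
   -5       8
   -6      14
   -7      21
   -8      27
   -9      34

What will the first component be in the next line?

First component goes -3, -4, -5, -6, -7, -8, -9 → -10 (−1 each step).

-10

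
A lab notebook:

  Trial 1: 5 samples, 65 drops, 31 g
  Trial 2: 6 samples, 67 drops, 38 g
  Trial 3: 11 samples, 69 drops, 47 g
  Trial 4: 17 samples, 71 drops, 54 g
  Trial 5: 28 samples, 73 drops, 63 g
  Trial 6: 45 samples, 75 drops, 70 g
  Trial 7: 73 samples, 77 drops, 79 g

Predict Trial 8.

118 samples, 79 drops, 86 g

For the samples, each term is the sum of the two before it: 5, 6, 11, 17, 28, 45, 73 → 118.
For the drops, +2 each step: 65, 67, 69, 71, 73, 75, 77 → 79.
G: 31, 38, 47, 54, 63, 70, 79 → 86 (alternating steps +7, +9, +7, +9, …).
Putting it together: 118 samples, 79 drops, 86 g.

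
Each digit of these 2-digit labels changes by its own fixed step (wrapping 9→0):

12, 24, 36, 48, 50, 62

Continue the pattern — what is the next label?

74

For the first digit, +1 each step, mod 10: 1, 2, 3, 4, 5, 6 → 7.
Second digit: 2, 4, 6, 8, 0, 2 → 4 (+2 each step, mod 10).
Combining the parts gives 74.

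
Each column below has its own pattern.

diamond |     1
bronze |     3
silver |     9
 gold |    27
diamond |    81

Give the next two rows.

For the rank, repeats diamond → bronze → silver → gold: diamond, bronze, silver, gold, diamond → bronze → silver.
Second component — ×3 each step: 1, 3, 9, 27, 81 → 243 → 729.
So the next two rows are bronze  243 and silver  729.

bronze  243; silver  729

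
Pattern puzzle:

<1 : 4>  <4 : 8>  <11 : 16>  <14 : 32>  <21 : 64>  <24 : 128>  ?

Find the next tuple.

<31 : 256>

First component: alternating steps +3, +7, +3, +7, …, so 1, 4, 11, 14, 21, 24 → 31.
Second component — ×2 each step: 4, 8, 16, 32, 64, 128 → 256.
Putting it together: <31 : 256>.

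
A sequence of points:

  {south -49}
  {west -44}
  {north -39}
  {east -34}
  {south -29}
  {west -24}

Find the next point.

Direction: repeats south → west → north → east; south, west, north, east, south, west → north.
Second coordinate: +5 each step, so -49, -44, -39, -34, -29, -24 → -19.
Putting it together: {north -19}.

{north -19}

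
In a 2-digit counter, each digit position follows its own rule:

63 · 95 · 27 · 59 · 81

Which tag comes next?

13

First digit: +3 each step, mod 10; 6, 9, 2, 5, 8 → 1.
Second digit — +2 each step, mod 10: 3, 5, 7, 9, 1 → 3.
Putting it together: 13.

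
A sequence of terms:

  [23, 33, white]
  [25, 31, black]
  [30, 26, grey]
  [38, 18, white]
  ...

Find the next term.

[49, 7, black]

First part goes 23, 25, 30, 38 → 49 (differences are 2, 5, 8, … (increasing by 3 each time)).
Second part: together with the first part always sums to 56, so 33, 31, 26, 18 → 7.
Shade: repeats white → black → grey; white, black, grey, white → black.
Putting it together: [49, 7, black].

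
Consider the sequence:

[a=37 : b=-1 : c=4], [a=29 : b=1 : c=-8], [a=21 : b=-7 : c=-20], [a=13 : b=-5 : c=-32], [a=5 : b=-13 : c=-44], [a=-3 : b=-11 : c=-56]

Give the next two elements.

[a=-11 : b=-19 : c=-68], [a=-19 : b=-17 : c=-80]

A: −8 each step, so 37, 29, 21, 13, 5, -3 → -11 → -19.
For the b, alternating steps +2, −8, +2, −8, …: -1, 1, -7, -5, -13, -11 → -19 → -17.
C: −12 each step, so 4, -8, -20, -32, -44, -56 → -68 → -80.
Putting the parts together: [a=-11 : b=-19 : c=-68] and then [a=-19 : b=-17 : c=-80].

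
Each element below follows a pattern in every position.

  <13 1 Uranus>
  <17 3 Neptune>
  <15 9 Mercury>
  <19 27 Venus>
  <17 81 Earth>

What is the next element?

<21 243 Mars>

For the first slot, alternating steps +4, −2, +4, −2, …: 13, 17, 15, 19, 17 → 21.
Second slot — ×3 each step: 1, 3, 9, 27, 81 → 243.
For the planet, runs through the planets Mercury→Neptune: Uranus, Neptune, Mercury, Venus, Earth → Mars.
So the next element is <21 243 Mars>.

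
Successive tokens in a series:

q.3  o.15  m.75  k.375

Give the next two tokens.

i.1875 then g.9375

Letter: q, o, m, k → i → g (letters move back 2 places in the alphabet).
Second component — ×5 each step: 3, 15, 75, 375 → 1875 → 9375.
Putting the parts together: i.1875 and then g.9375.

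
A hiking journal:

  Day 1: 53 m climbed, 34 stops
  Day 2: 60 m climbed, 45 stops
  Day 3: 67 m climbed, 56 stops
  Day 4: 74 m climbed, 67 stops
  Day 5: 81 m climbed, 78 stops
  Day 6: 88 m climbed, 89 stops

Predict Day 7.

M climbed: +7 each step; 53, 60, 67, 74, 81, 88 → 95.
Stops goes 34, 45, 56, 67, 78, 89 → 100 (+11 each step).
Combining the parts gives 95 m climbed, 100 stops.

95 m climbed, 100 stops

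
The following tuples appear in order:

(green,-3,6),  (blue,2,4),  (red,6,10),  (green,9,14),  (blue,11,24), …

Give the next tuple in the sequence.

(red,12,38)

Colour — repeats green → blue → red: green, blue, red, green, blue → red.
Second part: -3, 2, 6, 9, 11 → 12 (differences are 5, 4, 3, … (decreasing by 1 each time)).
Third part: each term is the sum of the two before it, so 6, 4, 10, 14, 24 → 38.
Putting it together: (red,12,38).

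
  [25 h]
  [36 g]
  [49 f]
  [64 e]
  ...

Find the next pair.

[81 d]

First entry: perfect squares: 5², 6², 7², …, so 25, 36, 49, 64 → 81.
Letter: letters move back 1 place in the alphabet, so h, g, f, e → d.
Putting it together: [81 d].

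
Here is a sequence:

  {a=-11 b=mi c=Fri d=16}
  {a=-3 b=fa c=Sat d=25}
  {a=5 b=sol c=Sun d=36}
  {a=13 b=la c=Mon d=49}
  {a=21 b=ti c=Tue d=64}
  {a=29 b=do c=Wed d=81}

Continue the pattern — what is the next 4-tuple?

{a=37 b=re c=Thu d=100}

A: -11, -3, 5, 13, 21, 29 → 37 (+8 each step).
B: mi, fa, sol, la, ti, do → re (runs through the solfège scale do→ti).
C goes Fri, Sat, Sun, Mon, Tue, Wed → Thu (runs through the weekdays Mon→Sun).
D: 16, 25, 36, 49, 64, 81 → 100 (perfect squares: 4², 5², 6², …).
Combining the parts gives {a=37 b=re c=Thu d=100}.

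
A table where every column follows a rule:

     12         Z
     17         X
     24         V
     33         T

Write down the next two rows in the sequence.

First component goes 12, 17, 24, 33 → 44 → 57 (differences are 5, 7, 9, … (increasing by 2 each time)).
Letter — letters move back 2 places in the alphabet: Z, X, V, T → R → P.
So the next two rows are 44  R and 57  P.

44  R; 57  P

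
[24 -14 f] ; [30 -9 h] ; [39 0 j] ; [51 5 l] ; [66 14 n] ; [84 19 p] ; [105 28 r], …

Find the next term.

First entry: differences are 6, 9, 12, … (increasing by 3 each time), so 24, 30, 39, 51, 66, 84, 105 → 129.
Second entry goes -14, -9, 0, 5, 14, 19, 28 → 33 (alternating steps +5, +9, +5, +9, …).
Letter — letters move forward 2 places in the alphabet: f, h, j, l, n, p, r → t.
So the next term is [129 33 t].

[129 33 t]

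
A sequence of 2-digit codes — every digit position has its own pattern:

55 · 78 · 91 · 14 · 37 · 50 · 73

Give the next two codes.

First digit — +2 each step, mod 10: 5, 7, 9, 1, 3, 5, 7 → 9 → 1.
Second digit: 5, 8, 1, 4, 7, 0, 3 → 6 → 9 (+3 each step, mod 10).
Putting the parts together: 96 and then 19.

96, 19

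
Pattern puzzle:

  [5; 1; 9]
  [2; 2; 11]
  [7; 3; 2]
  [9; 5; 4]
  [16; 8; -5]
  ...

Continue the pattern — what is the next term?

First value: each term is the sum of the two before it; 5, 2, 7, 9, 16 → 25.
Second value: each term is the sum of the two before it, so 1, 2, 3, 5, 8 → 13.
Third value goes 9, 11, 2, 4, -5 → -3 (alternating steps +2, −9, +2, −9, …).
So the next term is [25; 13; -3].

[25; 13; -3]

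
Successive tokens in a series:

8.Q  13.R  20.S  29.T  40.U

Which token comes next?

First component — differences are 5, 7, 9, … (increasing by 2 each time): 8, 13, 20, 29, 40 → 53.
Letter: Q, R, S, T, U → V (letters move forward 1 place in the alphabet).
Putting it together: 53.V.

53.V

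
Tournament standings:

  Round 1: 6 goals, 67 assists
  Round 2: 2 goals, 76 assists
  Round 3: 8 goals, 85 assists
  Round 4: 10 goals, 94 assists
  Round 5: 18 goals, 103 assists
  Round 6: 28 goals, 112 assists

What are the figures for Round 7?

46 goals, 121 assists

Goals — each term is the sum of the two before it: 6, 2, 8, 10, 18, 28 → 46.
Assists: +9 each step; 67, 76, 85, 94, 103, 112 → 121.
Combining the parts gives 46 goals, 121 assists.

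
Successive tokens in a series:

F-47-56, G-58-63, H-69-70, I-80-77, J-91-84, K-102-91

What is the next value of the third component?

Third component goes 56, 63, 70, 77, 84, 91 → 98 (+7 each step).

98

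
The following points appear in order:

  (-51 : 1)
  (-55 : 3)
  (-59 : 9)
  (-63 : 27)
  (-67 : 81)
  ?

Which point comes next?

(-71 : 243)

First coordinate — −4 each step: -51, -55, -59, -63, -67 → -71.
For the second coordinate, ×3 each step: 1, 3, 9, 27, 81 → 243.
Putting it together: (-71 : 243).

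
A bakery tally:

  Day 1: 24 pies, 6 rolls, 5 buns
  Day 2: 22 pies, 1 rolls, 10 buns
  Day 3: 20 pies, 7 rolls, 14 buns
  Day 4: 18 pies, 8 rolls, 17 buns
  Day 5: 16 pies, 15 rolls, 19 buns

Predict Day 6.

14 pies, 23 rolls, 20 buns

Pies goes 24, 22, 20, 18, 16 → 14 (−2 each step).
Rolls — each term is the sum of the two before it: 6, 1, 7, 8, 15 → 23.
Buns — differences are 5, 4, 3, … (decreasing by 1 each time): 5, 10, 14, 17, 19 → 20.
Putting it together: 14 pies, 23 rolls, 20 buns.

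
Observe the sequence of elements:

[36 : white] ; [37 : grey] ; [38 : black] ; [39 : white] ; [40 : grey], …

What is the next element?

[41 : black]

For the first part, +1 each step: 36, 37, 38, 39, 40 → 41.
Shade: repeats white → grey → black; white, grey, black, white, grey → black.
Combining the parts gives [41 : black].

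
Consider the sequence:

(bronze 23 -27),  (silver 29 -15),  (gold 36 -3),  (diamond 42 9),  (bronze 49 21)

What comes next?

Rank: repeats bronze → silver → gold → diamond; bronze, silver, gold, diamond, bronze → silver.
Second entry: alternating steps +6, +7, +6, +7, …, so 23, 29, 36, 42, 49 → 55.
Third entry: -27, -15, -3, 9, 21 → 33 (+12 each step).
So the next element is (silver 55 33).

(silver 55 33)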